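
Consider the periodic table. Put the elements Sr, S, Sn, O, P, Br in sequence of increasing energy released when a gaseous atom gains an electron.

Sr, P, Sn, O, S, Br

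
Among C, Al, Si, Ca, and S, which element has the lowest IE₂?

Ca

Consider each +1 ion: C⁺ still has 3 valence electrons; Al⁺ still has 2 valence electrons; Si⁺ still has 3 valence electrons; Ca⁺ still has 1 valence electron; S⁺ still has 5 valence electrons.
All are still removing valence electrons, so compare the +1 ions as you would atoms: IE_2 generally rises across a period (higher Z_eff) and falls down a group (larger shell), subject to the usual subshell exceptions.
Valence configurations: C⁺ [He]2s²2p¹, Al⁺ [Ne]3s², Si⁺ [Ne]3s²3p¹, Ca⁺ [Ar]4s¹, S⁺ [Ne]3s²3p³.
Si⁺ loses a lone 3p electron whereas Al⁺ must break into a filled 3s² pair, so IE_2(Al) > IE_2(Si) even though Si has the higher nuclear charge.
Approximate IE_2 values (kJ/mol): C 2353, Al 1817, Si 1577, Ca 1145, S 2252.
Overall IE_2 order: Ca < Si < Al < S < C.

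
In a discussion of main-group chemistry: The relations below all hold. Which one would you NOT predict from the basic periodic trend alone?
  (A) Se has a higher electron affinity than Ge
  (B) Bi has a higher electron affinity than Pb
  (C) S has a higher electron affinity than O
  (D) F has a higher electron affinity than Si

The general trend: electron affinity increases across a period and decreases down a group.
(A) Se (period 4, group 16) vs Ge (period 4, group 14): the stated order agrees with the simple trend.
(B) Bi (period 6, group 15) vs Pb (period 6, group 14): the stated order agrees with the simple trend.
(C) S (period 3, group 16) vs O (period 2, group 16): the stated order contradicts the simple trend.
(D) F (period 2, group 17) vs Si (period 3, group 14): the stated order agrees with the simple trend.
The exception is (C): the compact 2p subshell of O repels the added electron more than S's larger 3p does.

(C)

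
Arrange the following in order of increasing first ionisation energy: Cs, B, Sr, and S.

B is in period 2, group 13; S is in period 3, group 16; Sr is in period 5, group 2; Cs is in period 6, group 1.
Across a period the outer electron is held more tightly (higher IE₁); down a group it sits in a higher shell, more shielded, and comes off more easily.
Neither a single period nor a single group — weigh both effects.
Sr > Cs: both effects reinforce here, so Sr is clearly the higher of the two.
B > Sr: both effects reinforce here, so B is clearly the higher of the two.
S > B: period and group pull opposite ways; the across-period shift dominates (1000 vs 801 kJ/mol).
Tabulated first ionization energy (kJ/mol): B 801, S 1000, Sr 550, Cs 376.
So from lowest to highest: Cs < Sr < B < S.

Cs, Sr, B, S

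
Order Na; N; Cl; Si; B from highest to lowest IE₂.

The second ionization energy removes an electron from the +1 ion. For each element: Na⁺ is the bare [Ne] core; N⁺ still has 4 valence electrons; Cl⁺ still has 6 valence electrons; Si⁺ still has 3 valence electrons; B⁺ still has 2 valence electrons.
Pulling an electron out of a noble-gas core costs far more than removing a remaining valence electron, so Na sits at the high end of IE_2.
Valence configurations: N⁺ [He]2s²2p², Cl⁺ [Ne]3s²3p⁴, Si⁺ [Ne]3s²3p¹, B⁺ [He]2s².
The numbers (kJ/mol): Na 4562, N 2856, Cl 2298, Si 1577, B 2427.
Hence IE_2: Si < Cl < B < N < Na.

Na > N > B > Cl > Si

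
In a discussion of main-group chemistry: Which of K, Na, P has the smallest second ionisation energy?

IE_2 is the cost of taking one more electron from the +1 cation: K⁺ is the bare [Ar] core; Na⁺ is the bare [Ne] core; P⁺ still has 4 valence electrons.
Breaking into a closed-shell core is much more expensive than removing a leftover valence electron — K and Na have the largest IE_2 here.
The numbers (kJ/mol): K 3052, Na 4562, P 1907.
Putting it together, IE_2: P < K < Na.

P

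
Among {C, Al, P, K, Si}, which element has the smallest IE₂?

IE_2 is the cost of taking one more electron from the +1 cation: C⁺ still has 3 valence electrons; Al⁺ still has 2 valence electrons; P⁺ still has 4 valence electrons; K⁺ is the bare [Ar] core; Si⁺ still has 3 valence electrons.
Breaking into a closed-shell core is much more expensive than removing a leftover valence electron — K has the largest IE_2 here.
Valence configurations: C⁺ [He]2s²2p¹, Al⁺ [Ne]3s², P⁺ [Ne]3s²3p², Si⁺ [Ne]3s²3p¹.
Si⁺ loses a lone 3p electron whereas Al⁺ must break into a filled 3s² pair, so IE_2(Al) > IE_2(Si) even though Si has the higher nuclear charge.
Approximate IE_2 values (kJ/mol): C 2353, Al 1817, P 1907, K 3052, Si 1577.
Putting it together, IE_2: Si < Al < P < C < K.

Si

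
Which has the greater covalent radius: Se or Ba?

Ba

Moving right in a period, electrons are added to the same shell under a stronger nuclear pull, so atoms get smaller; moving down, a new shell is opened and atoms get larger.
Neither a single period nor a single group — weigh both effects.
Ba > Se: both effects reinforce here, so Ba is clearly the larger of the two.
Tabulated atomic radius (pm): Se 116, Ba 196.
So Ba has the greater covalent radius (Ba > Se).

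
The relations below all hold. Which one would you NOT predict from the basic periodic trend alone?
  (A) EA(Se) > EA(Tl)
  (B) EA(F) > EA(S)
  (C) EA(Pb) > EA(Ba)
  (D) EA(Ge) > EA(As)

(D)

The general trend: electron affinity increases across a period and decreases down a group.
(A) Se (period 4, group 16) vs Tl (period 6, group 13): the stated order agrees with the simple trend.
(B) F (period 2, group 17) vs S (period 3, group 16): the stated order agrees with the simple trend.
(C) Pb (period 6, group 14) vs Ba (period 6, group 2): the stated order agrees with the simple trend.
(D) Ge (period 4, group 14) vs As (period 4, group 15): the stated order contradicts the simple trend.
The exception is (D): adding an electron to As's half-filled 4p³ is unfavourable, so Ge (4p²) has the more exothermic EA.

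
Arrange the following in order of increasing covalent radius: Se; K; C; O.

Atomic radius shrinks across a period as nuclear charge pulls the same shell inward, and grows down a group as new shells are added.
Neither a single period nor a single group — weigh both effects.
C > O: both are in period 2; the period trend gives C the larger value.
Se > C: period and group pull opposite ways; the down-group shift dominates (116 vs 75 pm).
K > Se: K lies to the left of Se in period 4, so the across-period effect alone puts K larger.
Approximate values (pm): C 75, O 63, K 196, Se 116.
So from smallest to largest: O < C < Se < K.

O < C < Se < K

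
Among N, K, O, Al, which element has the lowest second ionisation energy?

Al

After 1 electron has been removed, what remains? N⁺ still has 4 valence electrons; K⁺ is the bare [Ar] core; O⁺ still has 5 valence electrons; Al⁺ still has 2 valence electrons.
Usually core removal costs more than valence removal, but here the competition is close: a tightly held n=2 valence electron can cost more to remove than an n=3 core electron, so the actual values have to decide it.
Valence configurations: N⁺ [He]2s²2p², O⁺ [He]2s²2p³, Al⁺ [Ne]3s².
The numbers (kJ/mol): N 2856, K 3052, O 3388, Al 1817.
So the second ionization energies run Al < N < K < O.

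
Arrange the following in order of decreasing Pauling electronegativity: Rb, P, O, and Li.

Li is in period 2, group 1; O is in period 2, group 16; P is in period 3, group 15; Rb is in period 5, group 1.
Electronegativity increases across a period and decreases down a group, tracking effective nuclear charge and atomic size.
Neither a single period nor a single group — weigh both effects.
Li > Rb: they share group 1; the group trend gives Li the larger value.
P > Li: the two effects oppose for this pair; the across-period effect wins (2.19 vs 0.98).
O > P: both effects reinforce here, so O is clearly the higher of the two.
Approximate values (Pauling): Li 0.98, O 3.44, P 2.19, Rb 0.82.
So from highest to lowest: O > P > Li > Rb.

O, P, Li, Rb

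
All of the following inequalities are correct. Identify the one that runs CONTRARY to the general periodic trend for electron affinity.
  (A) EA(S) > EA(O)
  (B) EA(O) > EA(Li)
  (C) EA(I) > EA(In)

The general trend: electron affinity increases across a period and decreases down a group.
(A) S (period 3, group 16) vs O (period 2, group 16): the stated order contradicts the simple trend.
(B) O (period 2, group 16) vs Li (period 2, group 1): the stated order agrees with the simple trend.
(C) I (period 5, group 17) vs In (period 5, group 13): the stated order agrees with the simple trend.
The exception is (A): the compact 2p subshell of O repels the added electron more than S's larger 3p does.

(A)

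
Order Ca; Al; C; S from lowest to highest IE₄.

IE_4 is the cost of taking one more electron from the +3 cation: Ca³⁺ is already 1 electron into the core; Al³⁺ is the bare [Ne] core; C³⁺ still has 1 valence electron; S³⁺ still has 3 valence electrons.
Core electrons are held far more tightly than valence electrons, so Ca and Al top the IE_4 order.
Valence configurations: C³⁺ [He]2s¹, S³⁺ [Ne]3s²3p¹.
The numbers (kJ/mol): Ca 6491, Al 11577, C 6223, S 4556.
Putting it together, IE_4: S < C < Ca < Al.

S < C < Ca < Al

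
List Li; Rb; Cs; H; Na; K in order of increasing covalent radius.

Atomic radius shrinks across a period as nuclear charge pulls the same shell inward, and grows down a group as new shells are added.
All are in group 1, so atomic radius increases down the group.
So from smallest to largest: H < Li < Na < K < Rb < Cs.

H < Li < Na < K < Rb < Cs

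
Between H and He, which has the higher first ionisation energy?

He

H is in period 1, group 1; He is in period 1, group 18.
Across a period the outer electron is held more tightly (higher IE₁); down a group it sits in a higher shell, more shielded, and comes off more easily.
All lie in period 1, so first ionization energy increases left to right.
So He has the higher first ionisation energy (He > H).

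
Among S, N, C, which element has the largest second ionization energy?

N

The second ionization energy removes an electron from the +1 ion. For each element: S⁺ still has 5 valence electrons; N⁺ still has 4 valence electrons; C⁺ still has 3 valence electrons.
All are still removing valence electrons, so compare the +1 ions as you would atoms: IE_2 generally rises across a period (higher Z_eff) and falls down a group (larger shell), subject to the usual subshell exceptions.
Valence configurations: S⁺ [Ne]3s²3p³, N⁺ [He]2s²2p², C⁺ [He]2s²2p¹.
The numbers (kJ/mol): S 2252, N 2856, C 2353.
Overall IE_2 order: S < C < N.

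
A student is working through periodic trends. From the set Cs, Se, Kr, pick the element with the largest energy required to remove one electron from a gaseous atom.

Kr

Across a period the outer electron is held more tightly (higher IE₁); down a group it sits in a higher shell, more shielded, and comes off more easily.
These span different periods and groups, so the two trends combine.
Se > Cs: relative to Cs, both the across-period and down-group shifts push Se's first ionization energy up.
Kr > Se: Kr lies to the right of Se in period 4, so the across-period effect alone puts Kr higher.
For reference (kJ/mol): Se 941, Kr 1351, Cs 376.
The largest energy required to remove one electron from a gaseous atom among these belongs to Kr.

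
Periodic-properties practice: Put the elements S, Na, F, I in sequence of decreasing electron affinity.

F > I > S > Na

F is in period 2, group 17; Na is in period 3, group 1; S is in period 3, group 16; I is in period 5, group 17.
Adding an electron releases more energy for atoms nearer the top right (short of the noble gases).
Neither a single period nor a single group — weigh both effects.
S > Na: S lies to the right of Na in period 3, so the across-period effect alone puts S higher.
I > S: period and group pull opposite ways; the across-period shift dominates (295 vs 200 kJ/mol).
F > I: F sits above I in group 17, so the down-group effect alone puts F higher.
Approximate values (kJ/mol): F 328, Na 53, S 200, I 295.
So from highest to lowest: F > I > S > Na.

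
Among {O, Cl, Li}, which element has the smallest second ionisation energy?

Cl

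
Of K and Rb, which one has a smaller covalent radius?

K

K is in period 4, group 1; Rb is in period 5, group 1.
Across a period the added protons contract the valence shell; down a group each new principal shell makes the atom larger.
All are in group 1, so atomic radius increases down the group.
So K has the smaller covalent radius (K < Rb).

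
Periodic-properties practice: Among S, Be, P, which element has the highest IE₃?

Consider each +2 ion: S²⁺ still has 4 valence electrons; Be²⁺ is the bare [He] core; P²⁺ still has 3 valence electrons.
Core electrons are held far more tightly than valence electrons, so Be tops the IE_3 order.
Valence configurations: S²⁺ [Ne]3s²3p², P²⁺ [Ne]3s²3p¹.
Approximate IE_3 values (kJ/mol): S 3357, Be 14849, P 2914.
So the third ionization energies run P < S < Be.

Be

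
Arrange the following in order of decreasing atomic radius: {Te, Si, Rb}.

Si is in period 3, group 14; Rb is in period 5, group 1; Te is in period 5, group 16.
Across a period the added protons contract the valence shell; down a group each new principal shell makes the atom larger.
Here both period and group differ, so the two effects have to be weighed against each other.
Te > Si: period and group pull opposite ways; the down-group shift dominates (136 vs 116 pm).
Rb > Te: both are in period 5; the period trend gives Rb the larger value.
For reference (pm): Si 116, Rb 210, Te 136.
So from largest to smallest: Rb > Te > Si.

Rb > Te > Si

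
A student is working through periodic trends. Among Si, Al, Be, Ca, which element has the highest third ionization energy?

Be

The third ionization energy removes an electron from the +2 ion. For each element: Si²⁺ still has 2 valence electrons; Al²⁺ still has 1 valence electron; Be²⁺ is the bare [He] core; Ca²⁺ is the bare [Ar] core.
Breaking into a closed-shell core is much more expensive than removing a leftover valence electron — Ca and Be have the largest IE_3 here.
Valence configurations: Si²⁺ [Ne]3s², Al²⁺ [Ne]3s¹.
The numbers (kJ/mol): Si 3232, Al 2745, Be 14849, Ca 4912.
Overall IE_3 order: Al < Si < Ca < Be.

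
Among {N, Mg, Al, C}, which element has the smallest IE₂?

Mg

IE_2 is the cost of taking one more electron from the +1 cation: N⁺ still has 4 valence electrons; Mg⁺ still has 1 valence electron; Al⁺ still has 2 valence electrons; C⁺ still has 3 valence electrons.
All are still removing valence electrons, so compare the +1 ions as you would atoms: IE_2 generally rises across a period (higher Z_eff) and falls down a group (larger shell), subject to the usual subshell exceptions.
Valence configurations: N⁺ [He]2s²2p², Mg⁺ [Ne]3s¹, Al⁺ [Ne]3s², C⁺ [He]2s²2p¹.
Approximate IE_2 values (kJ/mol): N 2856, Mg 1451, Al 1817, C 2353.
Putting it together, IE_2: Mg < Al < C < N.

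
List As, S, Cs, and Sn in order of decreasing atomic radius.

S is in period 3, group 16; As is in period 4, group 15; Sn is in period 5, group 14; Cs is in period 6, group 1.
Atomic radius shrinks across a period as nuclear charge pulls the same shell inward, and grows down a group as new shells are added.
Neither a single period nor a single group — weigh both effects.
As > S: relative to S, both the across-period and down-group shifts push As's atomic radius up.
Sn > As: relative to As, both the across-period and down-group shifts push Sn's atomic radius up.
Cs > Sn: relative to Sn, both the across-period and down-group shifts push Cs's atomic radius up.
For reference (pm): S 103, As 121, Sn 140, Cs 232.
So from largest to smallest: Cs > Sn > As > S.

Cs, Sn, As, S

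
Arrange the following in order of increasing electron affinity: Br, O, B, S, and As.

EA tends to increase across a period and decrease down a group, though the pattern is less regular than for IE or radius.
Here both period and group differ, so the two effects have to be weighed against each other.
As > B: period and group pull opposite ways; the across-period shift dominates (78 vs 27 kJ/mol).
O > As: both effects reinforce here, so O is clearly the higher of the two.
S > O: this pair runs against the simple trend — see the exception note.
Br > S: period and group pull opposite ways; the across-period shift dominates (325 vs 200 kJ/mol).
Note the exception: S has a higher electron affinity than O, contrary to the simple trend — the compact 2p subshell of O repels the added electron more than S's larger 3p does.
Approximate values (kJ/mol): B 27, O 141, S 200, As 78, Br 325.
So from lowest to highest: B < As < O < S < Br.

B < As < O < S < Br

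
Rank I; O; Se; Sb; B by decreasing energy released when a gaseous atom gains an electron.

B is in period 2, group 13; O is in period 2, group 16; Se is in period 4, group 16; Sb is in period 5, group 15; I is in period 5, group 17.
Electron affinity generally becomes more exothermic across a period toward the halogens and less exothermic down a group.
These span different periods and groups, so the two trends combine.
Sb > B: period and group pull opposite ways; the across-period shift dominates (103 vs 27 kJ/mol).
O > Sb: relative to Sb, both the across-period and down-group shifts push O's electron affinity up.
Se > O: this pair runs against the simple trend — see the exception note.
I > Se: the two effects oppose for this pair; the across-period effect wins (295 vs 195 kJ/mol).
Note the exception: Se has a higher electron affinity than O, contrary to the simple trend — O's compact 2p subshell gives strong electron–electron repulsion on the added electron.
Approximate values (kJ/mol): B 27, O 141, Se 195, Sb 103, I 295.
So from highest to lowest: I > Se > O > Sb > B.

I > Se > O > Sb > B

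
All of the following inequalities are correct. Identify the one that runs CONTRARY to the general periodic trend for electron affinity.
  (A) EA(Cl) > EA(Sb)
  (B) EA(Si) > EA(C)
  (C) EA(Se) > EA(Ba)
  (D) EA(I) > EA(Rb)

(B)

The general trend: electron affinity increases across a period and decreases down a group.
(A) Cl (period 3, group 17) vs Sb (period 5, group 15): the stated order agrees with the simple trend.
(B) Si (period 3, group 14) vs C (period 2, group 14): the stated order contradicts the simple trend.
(C) Se (period 4, group 16) vs Ba (period 6, group 2): the stated order agrees with the simple trend.
(D) I (period 5, group 17) vs Rb (period 5, group 1): the stated order agrees with the simple trend.
The exception is (B): Si's larger, more diffuse 3p orbitals accept an added electron slightly more readily than C's compact 2p.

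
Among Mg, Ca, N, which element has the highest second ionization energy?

N

After 1 electron has been removed, what remains? Mg⁺ still has 1 valence electron; Ca⁺ still has 1 valence electron; N⁺ still has 4 valence electrons.
All are still removing valence electrons, so compare the +1 ions as you would atoms: IE_2 generally rises across a period (higher Z_eff) and falls down a group (larger shell), subject to the usual subshell exceptions.
Valence configurations: Mg⁺ [Ne]3s¹, Ca⁺ [Ar]4s¹, N⁺ [He]2s²2p².
Tabulated IE_2 (kJ/mol): Mg 1451, Ca 1145, N 2856.
Putting it together, IE_2: Ca < Mg < N.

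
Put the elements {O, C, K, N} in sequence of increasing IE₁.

Across a period the outer electron is held more tightly (higher IE₁); down a group it sits in a higher shell, more shielded, and comes off more easily.
These span different periods and groups, so the two trends combine.
C > K: both effects reinforce here, so C is clearly the higher of the two.
O > C: both are in period 2; the period trend gives O the larger value.
N > O: this pair runs against the simple trend — see the exception note.
Note the exception: N has a higher first ionization energy than O, contrary to the simple trend — pairing an electron in O's 2p⁴ costs repulsion energy, so O ionizes more easily than half-filled N (2p³).
For reference (kJ/mol): C 1086, N 1402, O 1314, K 419.
So from lowest to highest: K < C < O < N.

K < C < O < N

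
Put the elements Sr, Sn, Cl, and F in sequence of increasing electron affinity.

F is in period 2, group 17; Cl is in period 3, group 17; Sr is in period 5, group 2; Sn is in period 5, group 14.
EA tends to increase across a period and decrease down a group, though the pattern is less regular than for IE or radius.
Neither a single period nor a single group — weigh both effects.
Sn > Sr: both are in period 5; the period trend gives Sn the larger value.
F > Sn: both effects reinforce here, so F is clearly the higher of the two.
Cl > F: this pair runs against the simple trend — see the exception note.
Note the exception: Cl has a higher electron affinity than F, contrary to the simple trend — F's small 2p subshell makes the incoming electron feel strong e⁻–e⁻ repulsion, so Cl actually releases more energy on gaining an electron.
For reference (kJ/mol): F 328, Cl 349, Sr 5, Sn 107.
So from lowest to highest: Sr < Sn < F < Cl.

Sr < Sn < F < Cl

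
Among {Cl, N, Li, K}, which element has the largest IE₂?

Li

Consider each +1 ion: Cl⁺ still has 6 valence electrons; N⁺ still has 4 valence electrons; Li⁺ is the bare [He] core; K⁺ is the bare [Ar] core.
Core electrons are held far more tightly than valence electrons, so K and Li top the IE_2 order.
Valence configurations: Cl⁺ [Ne]3s²3p⁴, N⁺ [He]2s²2p².
The numbers (kJ/mol): Cl 2298, N 2856, Li 7298, K 3052.
Overall IE_2 order: Cl < N < K < Li.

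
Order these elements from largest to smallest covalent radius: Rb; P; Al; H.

H is in period 1, group 1; Al is in period 3, group 13; P is in period 3, group 15; Rb is in period 5, group 1.
Across a period the added protons contract the valence shell; down a group each new principal shell makes the atom larger.
These span different periods and groups, so the two trends combine.
P > H: the two effects oppose for this pair; the down-group effect wins (111 vs 32 pm).
Al > P: Al lies to the left of P in period 3, so the across-period effect alone puts Al larger.
Rb > Al: relative to Al, both the across-period and down-group shifts push Rb's atomic radius up.
For reference (pm): H 32, Al 126, P 111, Rb 210.
So from largest to smallest: Rb > Al > P > H.

Rb > Al > P > H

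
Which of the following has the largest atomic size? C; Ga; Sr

C is in period 2, group 14; Ga is in period 4, group 13; Sr is in period 5, group 2.
Moving right in a period, electrons are added to the same shell under a stronger nuclear pull, so atoms get smaller; moving down, a new shell is opened and atoms get larger.
Neither a single period nor a single group — weigh both effects.
Ga > C: both effects reinforce here, so Ga is clearly the larger of the two.
Sr > Ga: both effects reinforce here, so Sr is clearly the larger of the two.
Tabulated atomic radius (pm): C 75, Ga 124, Sr 185.
The largest atomic size among these belongs to Sr.

Sr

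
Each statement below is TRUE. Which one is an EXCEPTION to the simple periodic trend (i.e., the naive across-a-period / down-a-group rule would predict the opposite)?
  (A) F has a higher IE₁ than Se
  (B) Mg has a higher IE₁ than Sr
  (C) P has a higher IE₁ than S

(C)

The general trend: IE₁ increases across a period and decreases down a group.
(A) F (period 2, group 17) vs Se (period 4, group 16): the stated order agrees with the simple trend.
(B) Mg (period 3, group 2) vs Sr (period 5, group 2): the stated order agrees with the simple trend.
(C) P (period 3, group 15) vs S (period 3, group 16): the stated order contradicts the simple trend.
The exception is (C): S (3p⁴) ionizes more easily than half-filled P (3p³) because the paired 3p electron in S is pushed out by e⁻–e⁻ repulsion.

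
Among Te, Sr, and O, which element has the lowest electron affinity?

O is in period 2, group 16; Sr is in period 5, group 2; Te is in period 5, group 16.
Adding an electron releases more energy for atoms nearer the top right (short of the noble gases).
Neither a single period nor a single group — weigh both effects.
O > Sr: both effects reinforce here, so O is clearly the higher of the two.
Te > O: this pair runs against the simple trend — see the exception note.
Note the exception: Te has a higher electron affinity than O, contrary to the simple trend — O's compact 2p subshell gives strong electron–electron repulsion on the added electron.
Tabulated electron affinity (kJ/mol): O 141, Sr 5, Te 190.
The lowest electron affinity among these belongs to Sr.

Sr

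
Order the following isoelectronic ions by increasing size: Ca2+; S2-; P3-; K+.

All of these have 18 electrons, so size is governed by nuclear charge alone: the more protons, the stronger the pull on the same electron cloud, and the smaller the ion.
Nuclear charges: Ca2+ (Z=20), K+ (Z=19), S2- (Z=16), P3- (Z=15).
Smallest to largest: Ca2+ < K+ < S2- < P3-.

Ca2+ < K+ < S2- < P3-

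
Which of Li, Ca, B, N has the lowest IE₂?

Ca

IE_2 is the cost of taking one more electron from the +1 cation: Li⁺ is the bare [He] core; Ca⁺ still has 1 valence electron; B⁺ still has 2 valence electrons; N⁺ still has 4 valence electrons.
Core electrons are held far more tightly than valence electrons, so Li tops the IE_2 order.
Valence configurations: Ca⁺ [Ar]4s¹, B⁺ [He]2s², N⁺ [He]2s²2p².
Approximate IE_2 values (kJ/mol): Li 7298, Ca 1145, B 2427, N 2856.
So the second ionization energies run Ca < B < N < Li.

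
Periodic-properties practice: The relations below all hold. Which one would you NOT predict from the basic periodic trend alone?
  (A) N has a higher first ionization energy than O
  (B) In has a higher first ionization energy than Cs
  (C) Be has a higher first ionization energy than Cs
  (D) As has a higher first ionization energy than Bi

The general trend: first ionization energy increases across a period and decreases down a group.
(A) N (period 2, group 15) vs O (period 2, group 16): the stated order contradicts the simple trend.
(B) In (period 5, group 13) vs Cs (period 6, group 1): the stated order agrees with the simple trend.
(C) Be (period 2, group 2) vs Cs (period 6, group 1): the stated order agrees with the simple trend.
(D) As (period 4, group 15) vs Bi (period 6, group 15): the stated order agrees with the simple trend.
The exception is (A): pairing an electron in O's 2p⁴ costs repulsion energy, so O ionizes more easily than half-filled N (2p³).

(A)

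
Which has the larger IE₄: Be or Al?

Be

Consider each +3 ion: Be³⁺ is already 1 electron into the core; Al³⁺ is the bare [Ne] core.
All of these are removing an electron from a noble-gas core or deeper; the smaller core (lower principal quantum number) is held far more tightly, and within a period the higher nuclear charge binds the same core more tightly.
Approximate IE_4 values (kJ/mol): Be 21007, Al 11577.
So the fourth ionization energies run Al < Be.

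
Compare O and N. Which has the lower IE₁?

O

N is in period 2, group 15; O is in period 2, group 16.
Across a period the outer electron is held more tightly (higher IE₁); down a group it sits in a higher shell, more shielded, and comes off more easily.
All lie in period 2; the across-period trend (first ionization energy increases left to right) applies, with the exception below.
Note the exception: N has a higher first ionization energy than O, contrary to the simple trend — pairing an electron in O's 2p⁴ costs repulsion energy, so O ionizes more easily than half-filled N (2p³).
Tabulated first ionization energy (kJ/mol): N 1402, O 1314.
So O has the lower IE₁ (O < N).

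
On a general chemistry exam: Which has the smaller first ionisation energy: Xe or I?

I

I is in period 5, group 17; Xe is in period 5, group 18.
Removing the outermost electron gets harder across a period and easier down a group.
All lie in period 5, so first ionization energy increases left to right.
So I has the smaller first ionisation energy (I < Xe).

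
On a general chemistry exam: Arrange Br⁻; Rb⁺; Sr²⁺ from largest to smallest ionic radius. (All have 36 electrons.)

All of these have 36 electrons, so size is governed by nuclear charge alone: the more protons, the stronger the pull on the same electron cloud, and the smaller the ion.
Nuclear charges: Sr²⁺ (Z=38), Rb⁺ (Z=37), Br⁻ (Z=35).
Largest to smallest: Br⁻ > Rb⁺ > Sr²⁺.

Br⁻ > Rb⁺ > Sr²⁺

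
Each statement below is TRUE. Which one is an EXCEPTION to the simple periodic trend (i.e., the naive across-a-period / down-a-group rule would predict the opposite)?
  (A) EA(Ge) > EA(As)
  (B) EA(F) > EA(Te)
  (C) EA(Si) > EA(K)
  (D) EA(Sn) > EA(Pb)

(A)

The general trend: electron affinity increases across a period and decreases down a group.
(A) Ge (period 4, group 14) vs As (period 4, group 15): the stated order contradicts the simple trend.
(B) F (period 2, group 17) vs Te (period 5, group 16): the stated order agrees with the simple trend.
(C) Si (period 3, group 14) vs K (period 4, group 1): the stated order agrees with the simple trend.
(D) Sn (period 5, group 14) vs Pb (period 6, group 14): the stated order agrees with the simple trend.
The exception is (A): adding an electron to As's half-filled 4p³ is unfavourable, so Ge (4p²) has the more exothermic EA.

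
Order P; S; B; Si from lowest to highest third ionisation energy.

P < Si < S < B

After 2 electrons have been removed, what remains? P²⁺ still has 3 valence electrons; S²⁺ still has 4 valence electrons; B²⁺ still has 1 valence electron; Si²⁺ still has 2 valence electrons.
All are still removing valence electrons, so compare the +2 ions as you would atoms: IE_3 generally rises across a period (higher Z_eff) and falls down a group (larger shell), subject to the usual subshell exceptions.
Valence configurations: P²⁺ [Ne]3s²3p¹, S²⁺ [Ne]3s²3p², B²⁺ [He]2s¹, Si²⁺ [Ne]3s².
P²⁺ loses a lone 3p electron whereas Si²⁺ must break into a filled 3s² pair, so IE_3(Si) > IE_3(P) even though P has the higher nuclear charge.
Tabulated IE_3 (kJ/mol): P 2914, S 3357, B 3660, Si 3232.
So the third ionization energies run P < Si < S < B.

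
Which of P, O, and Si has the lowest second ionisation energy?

The second ionization energy removes an electron from the +1 ion. For each element: P⁺ still has 4 valence electrons; O⁺ still has 5 valence electrons; Si⁺ still has 3 valence electrons.
All are still removing valence electrons, so compare the +1 ions as you would atoms: IE_2 generally rises across a period (higher Z_eff) and falls down a group (larger shell), subject to the usual subshell exceptions.
Valence configurations: P⁺ [Ne]3s²3p², O⁺ [He]2s²2p³, Si⁺ [Ne]3s²3p¹.
The numbers (kJ/mol): P 1907, O 3388, Si 1577.
Overall IE_2 order: Si < P < O.

Si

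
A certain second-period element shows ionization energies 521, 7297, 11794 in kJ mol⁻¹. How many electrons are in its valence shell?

Look for the largest jump between consecutive ionization energies: IE2/IE1 ≈ 14.0, far larger than any earlier ratio.
That jump marks the point where a core electron is being removed. So the atom has 1 valence electron.

1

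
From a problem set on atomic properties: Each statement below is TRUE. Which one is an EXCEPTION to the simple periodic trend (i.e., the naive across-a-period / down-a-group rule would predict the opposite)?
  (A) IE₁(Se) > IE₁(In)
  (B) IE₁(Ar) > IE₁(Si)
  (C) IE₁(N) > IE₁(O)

The general trend: IE₁ increases across a period and decreases down a group.
(A) Se (period 4, group 16) vs In (period 5, group 13): the stated order agrees with the simple trend.
(B) Ar (period 3, group 18) vs Si (period 3, group 14): the stated order agrees with the simple trend.
(C) N (period 2, group 15) vs O (period 2, group 16): the stated order contradicts the simple trend.
The exception is (C): pairing an electron in O's 2p⁴ costs repulsion energy, so O ionizes more easily than half-filled N (2p³).

(C)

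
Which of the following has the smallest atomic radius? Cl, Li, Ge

Atomic radius shrinks across a period as nuclear charge pulls the same shell inward, and grows down a group as new shells are added.
Neither a single period nor a single group — weigh both effects.
Ge > Cl: relative to Cl, both the across-period and down-group shifts push Ge's atomic radius up.
Li > Ge: the two effects oppose for this pair; the across-period effect wins (133 vs 121 pm).
Approximate values (pm): Li 133, Cl 99, Ge 121.
The smallest atomic radius among these belongs to Cl.

Cl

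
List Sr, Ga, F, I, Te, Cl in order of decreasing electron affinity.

Cl > F > I > Te > Ga > Sr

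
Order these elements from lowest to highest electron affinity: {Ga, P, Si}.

Si is in period 3, group 14; P is in period 3, group 15; Ga is in period 4, group 13.
Adding an electron releases more energy for atoms nearer the top right (short of the noble gases).
These span different periods and groups, so the two trends combine.
P > Ga: both effects reinforce here, so P is clearly the higher of the two.
Si > P: this pair runs against the simple trend — see the exception note.
Note the exception: Si has a higher electron affinity than P, contrary to the simple trend — adding an electron to P's half-filled 3p³ is unfavourable, so Si (3p²) has the more exothermic EA.
Tabulated electron affinity (kJ/mol): Si 134, P 72, Ga 29.
So from lowest to highest: Ga < P < Si.

Ga < P < Si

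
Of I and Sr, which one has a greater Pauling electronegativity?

I

Sr is in period 5, group 2; I is in period 5, group 17.
Electronegativity increases across a period and decreases down a group, tracking effective nuclear charge and atomic size.
All lie in period 5, so electronegativity increases left to right.
So I has the greater Pauling electronegativity (I > Sr).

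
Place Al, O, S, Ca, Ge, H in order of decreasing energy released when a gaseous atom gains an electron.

H is in period 1, group 1; O is in period 2, group 16; Al is in period 3, group 13; S is in period 3, group 16; Ca is in period 4, group 2; Ge is in period 4, group 14.
Electron affinity generally becomes more exothermic across a period toward the halogens and less exothermic down a group.
Neither a single period nor a single group — weigh both effects.
Al > Ca: both effects reinforce here, so Al is clearly the higher of the two.
H > Al: period and group pull opposite ways; the down-group shift dominates (73 vs 42 kJ/mol).
Ge > H: the two effects oppose for this pair; the across-period effect wins (119 vs 73 kJ/mol).
O > Ge: relative to Ge, both the across-period and down-group shifts push O's electron affinity up.
S > O: this pair runs against the simple trend — see the exception note.
Note the exception: S has a higher electron affinity than O, contrary to the simple trend — the compact 2p subshell of O repels the added electron more than S's larger 3p does.
Approximate values (kJ/mol): H 73, O 141, Al 42, S 200, Ca 2, Ge 119.
So from highest to lowest: S > O > Ge > H > Al > Ca.

S, O, Ge, H, Al, Ca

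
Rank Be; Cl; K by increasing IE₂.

Be < Cl < K

IE_2 is the cost of taking one more electron from the +1 cation: Be⁺ still has 1 valence electron; Cl⁺ still has 6 valence electrons; K⁺ is the bare [Ar] core.
Core electrons are held far more tightly than valence electrons, so K tops the IE_2 order.
Valence configurations: Be⁺ [He]2s¹, Cl⁺ [Ne]3s²3p⁴.
Tabulated IE_2 (kJ/mol): Be 1757, Cl 2298, K 3052.
Hence IE_2: Be < Cl < K.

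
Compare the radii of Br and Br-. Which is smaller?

Br

Forming Br- adds 1 electron to Br. More electron–electron repulsion in the same shell, with unchanged nuclear charge, lets the cloud expand.
An anion is larger than its parent atom: Br- > Br.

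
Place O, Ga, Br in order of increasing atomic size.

O is in period 2, group 16; Ga is in period 4, group 13; Br is in period 4, group 17.
Radius decreases left→right (rising Z_eff, same n) and increases top→bottom (higher n).
These span different periods and groups, so the two trends combine.
Br > O: period and group pull opposite ways; the down-group shift dominates (114 vs 63 pm).
Ga > Br: Ga lies to the left of Br in period 4, so the across-period effect alone puts Ga larger.
Tabulated atomic radius (pm): O 63, Ga 124, Br 114.
So from smallest to largest: O < Br < Ga.

O < Br < Ga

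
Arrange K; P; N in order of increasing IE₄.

The fourth ionization energy removes an electron from the +3 ion. For each element: K³⁺ is already 2 electrons into the core; P³⁺ still has 2 valence electrons; N³⁺ still has 2 valence electrons.
Usually core removal costs more than valence removal, but here the competition is close: a tightly held n=2 valence electron can cost more to remove than an n=3 core electron, so the actual values have to decide it.
Valence configurations: P³⁺ [Ne]3s², N³⁺ [He]2s².
The numbers (kJ/mol): K 5877, P 4964, N 7475.
Putting it together, IE_4: P < K < N.

P < K < N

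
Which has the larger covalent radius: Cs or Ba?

Cs

Cs is in period 6, group 1; Ba is in period 6, group 2.
Across a period the added protons contract the valence shell; down a group each new principal shell makes the atom larger.
All lie in period 6, so atomic radius increases right to left.
So Cs has the larger covalent radius (Cs > Ba).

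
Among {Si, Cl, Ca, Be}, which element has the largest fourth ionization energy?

IE_4 is the cost of taking one more electron from the +3 cation: Si³⁺ still has 1 valence electron; Cl³⁺ still has 4 valence electrons; Ca³⁺ is already 1 electron into the core; Be³⁺ is already 1 electron into the core.
Core electrons are held far more tightly than valence electrons, so Ca and Be top the IE_4 order.
Valence configurations: Si³⁺ [Ne]3s¹, Cl³⁺ [Ne]3s²3p².
Tabulated IE_4 (kJ/mol): Si 4356, Cl 5159, Ca 6491, Be 21007.
Hence IE_4: Si < Cl < Ca < Be.

Be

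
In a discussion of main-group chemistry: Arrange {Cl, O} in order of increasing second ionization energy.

Cl < O

Consider each +1 ion: Cl⁺ still has 6 valence electrons; O⁺ still has 5 valence electrons.
All are still removing valence electrons, so compare the +1 ions as you would atoms: IE_2 generally rises across a period (higher Z_eff) and falls down a group (larger shell), subject to the usual subshell exceptions.
Valence configurations: Cl⁺ [Ne]3s²3p⁴, O⁺ [He]2s²2p³.
Approximate IE_2 values (kJ/mol): Cl 2298, O 3388.
Overall IE_2 order: Cl < O.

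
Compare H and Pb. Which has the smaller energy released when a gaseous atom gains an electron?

Pb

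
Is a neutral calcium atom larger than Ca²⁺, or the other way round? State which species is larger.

Ca

Forming Ca²⁺ removes 2 electrons from Ca. Fewer electrons for the same nuclear charge means less shielding and a higher Z_eff on the remaining electrons, and for main-group metals the entire outer shell is lost.
A cation is smaller than its parent atom: Ca²⁺ < Ca.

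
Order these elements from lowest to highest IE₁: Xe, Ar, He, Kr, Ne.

First ionization energy rises across a period (greater Z_eff holds electrons more tightly) and falls down a group (valence electrons are farther from the nucleus).
All are in group 18, so first ionization energy increases up the group.
So from lowest to highest: Xe < Kr < Ar < Ne < He.

Xe < Kr < Ar < Ne < He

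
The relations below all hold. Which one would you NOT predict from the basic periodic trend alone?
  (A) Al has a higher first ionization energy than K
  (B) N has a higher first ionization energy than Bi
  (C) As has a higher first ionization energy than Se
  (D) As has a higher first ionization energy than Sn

(C)

The general trend: first ionization energy increases across a period and decreases down a group.
(A) Al (period 3, group 13) vs K (period 4, group 1): the stated order agrees with the simple trend.
(B) N (period 2, group 15) vs Bi (period 6, group 15): the stated order agrees with the simple trend.
(C) As (period 4, group 15) vs Se (period 4, group 16): the stated order contradicts the simple trend.
(D) As (period 4, group 15) vs Sn (period 5, group 14): the stated order agrees with the simple trend.
The exception is (C): Se (4p⁴) ionizes more easily than half-filled As (4p³).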